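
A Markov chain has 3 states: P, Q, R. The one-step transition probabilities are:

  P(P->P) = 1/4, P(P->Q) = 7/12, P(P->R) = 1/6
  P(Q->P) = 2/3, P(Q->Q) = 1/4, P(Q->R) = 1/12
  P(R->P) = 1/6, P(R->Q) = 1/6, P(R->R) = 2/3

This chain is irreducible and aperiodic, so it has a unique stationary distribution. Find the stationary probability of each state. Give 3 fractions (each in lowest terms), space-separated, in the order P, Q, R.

Answer: 34/91 32/91 25/91

Derivation:
The stationary distribution satisfies pi = pi * P, i.e.:
  pi_P = 1/4*pi_P + 2/3*pi_Q + 1/6*pi_R
  pi_Q = 7/12*pi_P + 1/4*pi_Q + 1/6*pi_R
  pi_R = 1/6*pi_P + 1/12*pi_Q + 2/3*pi_R
with normalization: pi_P + pi_Q + pi_R = 1.

Using the first 2 balance equations plus normalization, the linear system A*pi = b is:
  [-3/4, 2/3, 1/6] . pi = 0
  [7/12, -3/4, 1/6] . pi = 0
  [1, 1, 1] . pi = 1

Solving yields:
  pi_P = 34/91
  pi_Q = 32/91
  pi_R = 25/91

Verification (pi * P):
  34/91*1/4 + 32/91*2/3 + 25/91*1/6 = 34/91 = pi_P  (ok)
  34/91*7/12 + 32/91*1/4 + 25/91*1/6 = 32/91 = pi_Q  (ok)
  34/91*1/6 + 32/91*1/12 + 25/91*2/3 = 25/91 = pi_R  (ok)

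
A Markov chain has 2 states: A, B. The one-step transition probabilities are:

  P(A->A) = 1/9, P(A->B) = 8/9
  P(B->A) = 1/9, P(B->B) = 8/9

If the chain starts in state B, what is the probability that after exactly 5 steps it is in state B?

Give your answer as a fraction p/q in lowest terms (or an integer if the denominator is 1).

Answer: 8/9

Derivation:
Computing P^5 by repeated multiplication:
P^1 =
  A: [1/9, 8/9]
  B: [1/9, 8/9]
P^2 =
  A: [1/9, 8/9]
  B: [1/9, 8/9]
P^3 =
  A: [1/9, 8/9]
  B: [1/9, 8/9]
P^4 =
  A: [1/9, 8/9]
  B: [1/9, 8/9]
P^5 =
  A: [1/9, 8/9]
  B: [1/9, 8/9]

(P^5)[B -> B] = 8/9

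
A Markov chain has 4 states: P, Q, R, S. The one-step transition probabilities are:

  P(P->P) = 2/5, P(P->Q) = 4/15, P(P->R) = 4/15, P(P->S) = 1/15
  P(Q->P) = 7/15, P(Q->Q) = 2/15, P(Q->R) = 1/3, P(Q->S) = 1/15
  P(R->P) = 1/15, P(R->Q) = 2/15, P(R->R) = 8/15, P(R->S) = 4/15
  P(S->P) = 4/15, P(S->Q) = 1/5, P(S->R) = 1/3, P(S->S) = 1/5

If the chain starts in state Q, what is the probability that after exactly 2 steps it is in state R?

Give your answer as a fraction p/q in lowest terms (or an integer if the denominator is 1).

Computing P^2 by repeated multiplication:
P^1 =
  P: [2/5, 4/15, 4/15, 1/15]
  Q: [7/15, 2/15, 1/3, 1/15]
  R: [1/15, 2/15, 8/15, 4/15]
  S: [4/15, 1/5, 1/3, 1/5]
P^2 =
  P: [8/25, 43/225, 9/25, 29/225]
  Q: [13/45, 1/5, 83/225, 32/225]
  R: [44/225, 4/25, 98/225, 47/225]
  S: [62/225, 41/225, 86/225, 4/25]

(P^2)[Q -> R] = 83/225

Answer: 83/225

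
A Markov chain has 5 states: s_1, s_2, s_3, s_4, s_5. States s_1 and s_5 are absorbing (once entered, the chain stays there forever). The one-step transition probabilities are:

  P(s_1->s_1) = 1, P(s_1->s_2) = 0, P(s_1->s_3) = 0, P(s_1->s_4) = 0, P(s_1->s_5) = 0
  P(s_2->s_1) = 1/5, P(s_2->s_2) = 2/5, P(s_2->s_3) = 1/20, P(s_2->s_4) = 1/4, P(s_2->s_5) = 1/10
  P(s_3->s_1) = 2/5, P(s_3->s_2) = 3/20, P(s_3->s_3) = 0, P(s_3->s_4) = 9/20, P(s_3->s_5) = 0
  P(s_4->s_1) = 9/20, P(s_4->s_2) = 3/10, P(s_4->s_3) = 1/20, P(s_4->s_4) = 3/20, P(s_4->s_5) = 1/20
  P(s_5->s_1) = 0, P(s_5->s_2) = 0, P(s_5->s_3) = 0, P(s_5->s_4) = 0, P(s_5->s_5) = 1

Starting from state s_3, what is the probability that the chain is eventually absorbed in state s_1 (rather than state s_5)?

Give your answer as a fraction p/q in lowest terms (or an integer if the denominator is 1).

Let a_i = P(absorbed in s_1 | start in state i).
Boundary conditions: a_s_1 = 1, a_s_5 = 0.
For each transient state i, a_i = sum_j P(i->j) * a_j:
  a_s_2 = 1/5*a_s_1 + 2/5*a_s_2 + 1/20*a_s_3 + 1/4*a_s_4 + 1/10*a_s_5
  a_s_3 = 2/5*a_s_1 + 3/20*a_s_2 + 0*a_s_3 + 9/20*a_s_4 + 0*a_s_5
  a_s_4 = 9/20*a_s_1 + 3/10*a_s_2 + 1/20*a_s_3 + 3/20*a_s_4 + 1/20*a_s_5

Substituting a_s_1 = 1 and a_s_5 = 0, rearrange to (I - Q) a = r where r[i] = P(i -> s_1):
  [3/5, -1/20, -1/4] . (a_s_2, a_s_3, a_s_4) = 1/5
  [-3/20, 1, -9/20] . (a_s_2, a_s_3, a_s_4) = 2/5
  [-3/10, -1/20, 17/20] . (a_s_2, a_s_3, a_s_4) = 9/20

Solving yields:
  a_s_2 = 827/1084
  a_s_3 = 973/1084
  a_s_4 = 923/1084

Starting state is s_3, so the absorption probability is a_s_3 = 973/1084.

Answer: 973/1084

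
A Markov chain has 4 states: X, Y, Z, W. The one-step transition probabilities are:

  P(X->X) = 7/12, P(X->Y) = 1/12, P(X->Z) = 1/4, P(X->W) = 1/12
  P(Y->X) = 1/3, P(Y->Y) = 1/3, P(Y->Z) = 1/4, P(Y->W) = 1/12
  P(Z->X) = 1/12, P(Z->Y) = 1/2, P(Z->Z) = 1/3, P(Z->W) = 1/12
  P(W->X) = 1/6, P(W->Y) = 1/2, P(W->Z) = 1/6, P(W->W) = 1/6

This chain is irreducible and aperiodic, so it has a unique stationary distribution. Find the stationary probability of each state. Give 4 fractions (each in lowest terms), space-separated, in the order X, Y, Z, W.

Answer: 122/363 112/363 32/121 1/11

Derivation:
The stationary distribution satisfies pi = pi * P, i.e.:
  pi_X = 7/12*pi_X + 1/3*pi_Y + 1/12*pi_Z + 1/6*pi_W
  pi_Y = 1/12*pi_X + 1/3*pi_Y + 1/2*pi_Z + 1/2*pi_W
  pi_Z = 1/4*pi_X + 1/4*pi_Y + 1/3*pi_Z + 1/6*pi_W
  pi_W = 1/12*pi_X + 1/12*pi_Y + 1/12*pi_Z + 1/6*pi_W
with normalization: pi_X + pi_Y + pi_Z + pi_W = 1.

Using the first 3 balance equations plus normalization, the linear system A*pi = b is:
  [-5/12, 1/3, 1/12, 1/6] . pi = 0
  [1/12, -2/3, 1/2, 1/2] . pi = 0
  [1/4, 1/4, -2/3, 1/6] . pi = 0
  [1, 1, 1, 1] . pi = 1

Solving yields:
  pi_X = 122/363
  pi_Y = 112/363
  pi_Z = 32/121
  pi_W = 1/11

Verification (pi * P):
  122/363*7/12 + 112/363*1/3 + 32/121*1/12 + 1/11*1/6 = 122/363 = pi_X  (ok)
  122/363*1/12 + 112/363*1/3 + 32/121*1/2 + 1/11*1/2 = 112/363 = pi_Y  (ok)
  122/363*1/4 + 112/363*1/4 + 32/121*1/3 + 1/11*1/6 = 32/121 = pi_Z  (ok)
  122/363*1/12 + 112/363*1/12 + 32/121*1/12 + 1/11*1/6 = 1/11 = pi_W  (ok)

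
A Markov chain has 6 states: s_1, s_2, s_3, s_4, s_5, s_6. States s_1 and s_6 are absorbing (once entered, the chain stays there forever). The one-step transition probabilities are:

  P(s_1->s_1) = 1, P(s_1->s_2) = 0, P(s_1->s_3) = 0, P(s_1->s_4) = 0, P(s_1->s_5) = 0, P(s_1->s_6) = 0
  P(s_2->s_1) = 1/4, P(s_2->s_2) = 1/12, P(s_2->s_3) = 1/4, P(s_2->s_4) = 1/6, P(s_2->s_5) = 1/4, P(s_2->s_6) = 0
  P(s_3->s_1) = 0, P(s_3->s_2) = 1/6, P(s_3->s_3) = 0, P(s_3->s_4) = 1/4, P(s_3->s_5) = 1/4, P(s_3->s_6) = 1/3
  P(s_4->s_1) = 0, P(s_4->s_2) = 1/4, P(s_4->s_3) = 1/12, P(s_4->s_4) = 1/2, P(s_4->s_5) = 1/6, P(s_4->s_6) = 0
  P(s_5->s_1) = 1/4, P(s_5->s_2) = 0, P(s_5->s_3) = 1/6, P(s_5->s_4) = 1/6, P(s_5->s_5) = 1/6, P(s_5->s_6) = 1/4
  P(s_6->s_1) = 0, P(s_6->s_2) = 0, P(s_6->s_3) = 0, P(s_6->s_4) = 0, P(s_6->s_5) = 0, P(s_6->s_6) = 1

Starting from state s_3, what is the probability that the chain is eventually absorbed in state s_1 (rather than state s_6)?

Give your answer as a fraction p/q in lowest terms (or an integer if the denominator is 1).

Let a_i = P(absorbed in s_1 | start in state i).
Boundary conditions: a_s_1 = 1, a_s_6 = 0.
For each transient state i, a_i = sum_j P(i->j) * a_j:
  a_s_2 = 1/4*a_s_1 + 1/12*a_s_2 + 1/4*a_s_3 + 1/6*a_s_4 + 1/4*a_s_5 + 0*a_s_6
  a_s_3 = 0*a_s_1 + 1/6*a_s_2 + 0*a_s_3 + 1/4*a_s_4 + 1/4*a_s_5 + 1/3*a_s_6
  a_s_4 = 0*a_s_1 + 1/4*a_s_2 + 1/12*a_s_3 + 1/2*a_s_4 + 1/6*a_s_5 + 0*a_s_6
  a_s_5 = 1/4*a_s_1 + 0*a_s_2 + 1/6*a_s_3 + 1/6*a_s_4 + 1/6*a_s_5 + 1/4*a_s_6

Substituting a_s_1 = 1 and a_s_6 = 0, rearrange to (I - Q) a = r where r[i] = P(i -> s_1):
  [11/12, -1/4, -1/6, -1/4] . (a_s_2, a_s_3, a_s_4, a_s_5) = 1/4
  [-1/6, 1, -1/4, -1/4] . (a_s_2, a_s_3, a_s_4, a_s_5) = 0
  [-1/4, -1/12, 1/2, -1/6] . (a_s_2, a_s_3, a_s_4, a_s_5) = 0
  [0, -1/6, -1/6, 5/6] . (a_s_2, a_s_3, a_s_4, a_s_5) = 1/4

Solving yields:
  a_s_2 = 2763/4714
  a_s_3 = 1611/4714
  a_s_4 = 1194/2357
  a_s_5 = 1107/2357

Starting state is s_3, so the absorption probability is a_s_3 = 1611/4714.

Answer: 1611/4714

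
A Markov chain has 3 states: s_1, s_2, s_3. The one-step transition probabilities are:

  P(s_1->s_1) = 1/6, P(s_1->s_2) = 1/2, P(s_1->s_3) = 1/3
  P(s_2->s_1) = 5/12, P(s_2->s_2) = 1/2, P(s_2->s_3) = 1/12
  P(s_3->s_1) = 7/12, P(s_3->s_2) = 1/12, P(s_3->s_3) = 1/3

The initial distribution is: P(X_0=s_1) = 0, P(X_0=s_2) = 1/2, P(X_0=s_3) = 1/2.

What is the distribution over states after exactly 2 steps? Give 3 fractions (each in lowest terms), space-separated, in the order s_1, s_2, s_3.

Answer: 47/144 119/288 25/96

Derivation:
Propagating the distribution step by step (d_{t+1} = d_t * P):
d_0 = (s_1=0, s_2=1/2, s_3=1/2)
  d_1[s_1] = 0*1/6 + 1/2*5/12 + 1/2*7/12 = 1/2
  d_1[s_2] = 0*1/2 + 1/2*1/2 + 1/2*1/12 = 7/24
  d_1[s_3] = 0*1/3 + 1/2*1/12 + 1/2*1/3 = 5/24
d_1 = (s_1=1/2, s_2=7/24, s_3=5/24)
  d_2[s_1] = 1/2*1/6 + 7/24*5/12 + 5/24*7/12 = 47/144
  d_2[s_2] = 1/2*1/2 + 7/24*1/2 + 5/24*1/12 = 119/288
  d_2[s_3] = 1/2*1/3 + 7/24*1/12 + 5/24*1/3 = 25/96
d_2 = (s_1=47/144, s_2=119/288, s_3=25/96)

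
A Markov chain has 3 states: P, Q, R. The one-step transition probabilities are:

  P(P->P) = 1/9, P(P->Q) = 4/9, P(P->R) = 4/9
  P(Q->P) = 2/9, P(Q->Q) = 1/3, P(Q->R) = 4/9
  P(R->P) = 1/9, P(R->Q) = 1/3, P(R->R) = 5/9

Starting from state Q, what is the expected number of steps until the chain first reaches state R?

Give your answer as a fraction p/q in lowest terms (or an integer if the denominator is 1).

Let h_i = expected steps to first reach R from state i.
Boundary: h_R = 0.
First-step equations for the other states:
  h_P = 1 + 1/9*h_P + 4/9*h_Q + 4/9*h_R
  h_Q = 1 + 2/9*h_P + 1/3*h_Q + 4/9*h_R

Substituting h_R = 0 and rearranging gives the linear system (I - Q) h = 1:
  [8/9, -4/9] . (h_P, h_Q) = 1
  [-2/9, 2/3] . (h_P, h_Q) = 1

Solving yields:
  h_P = 9/4
  h_Q = 9/4

Starting state is Q, so the expected hitting time is h_Q = 9/4.

Answer: 9/4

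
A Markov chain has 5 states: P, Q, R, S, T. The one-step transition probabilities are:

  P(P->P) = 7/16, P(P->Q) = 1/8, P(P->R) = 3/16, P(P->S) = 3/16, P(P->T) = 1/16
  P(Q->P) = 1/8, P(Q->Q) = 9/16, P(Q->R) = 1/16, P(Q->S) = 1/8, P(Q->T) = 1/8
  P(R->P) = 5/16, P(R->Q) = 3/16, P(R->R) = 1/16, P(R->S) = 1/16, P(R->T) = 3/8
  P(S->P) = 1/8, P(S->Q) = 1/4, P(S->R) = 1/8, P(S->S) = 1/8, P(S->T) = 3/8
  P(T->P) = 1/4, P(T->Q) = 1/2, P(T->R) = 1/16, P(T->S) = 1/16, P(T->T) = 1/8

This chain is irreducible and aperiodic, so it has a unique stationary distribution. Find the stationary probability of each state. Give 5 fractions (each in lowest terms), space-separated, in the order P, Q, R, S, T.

The stationary distribution satisfies pi = pi * P, i.e.:
  pi_P = 7/16*pi_P + 1/8*pi_Q + 5/16*pi_R + 1/8*pi_S + 1/4*pi_T
  pi_Q = 1/8*pi_P + 9/16*pi_Q + 3/16*pi_R + 1/4*pi_S + 1/2*pi_T
  pi_R = 3/16*pi_P + 1/16*pi_Q + 1/16*pi_R + 1/8*pi_S + 1/16*pi_T
  pi_S = 3/16*pi_P + 1/8*pi_Q + 1/16*pi_R + 1/8*pi_S + 1/16*pi_T
  pi_T = 1/16*pi_P + 1/8*pi_Q + 3/8*pi_R + 3/8*pi_S + 1/8*pi_T
with normalization: pi_P + pi_Q + pi_R + pi_S + pi_T = 1.

Using the first 4 balance equations plus normalization, the linear system A*pi = b is:
  [-9/16, 1/8, 5/16, 1/8, 1/4] . pi = 0
  [1/8, -7/16, 3/16, 1/4, 1/2] . pi = 0
  [3/16, 1/16, -15/16, 1/8, 1/16] . pi = 0
  [3/16, 1/8, 1/16, -7/8, 1/16] . pi = 0
  [1, 1, 1, 1, 1] . pi = 1

Solving yields:
  pi_P = 10650/44507
  pi_Q = 16528/44507
  pi_R = 4456/44507
  pi_S = 5489/44507
  pi_T = 7384/44507

Verification (pi * P):
  10650/44507*7/16 + 16528/44507*1/8 + 4456/44507*5/16 + 5489/44507*1/8 + 7384/44507*1/4 = 10650/44507 = pi_P  (ok)
  10650/44507*1/8 + 16528/44507*9/16 + 4456/44507*3/16 + 5489/44507*1/4 + 7384/44507*1/2 = 16528/44507 = pi_Q  (ok)
  10650/44507*3/16 + 16528/44507*1/16 + 4456/44507*1/16 + 5489/44507*1/8 + 7384/44507*1/16 = 4456/44507 = pi_R  (ok)
  10650/44507*3/16 + 16528/44507*1/8 + 4456/44507*1/16 + 5489/44507*1/8 + 7384/44507*1/16 = 5489/44507 = pi_S  (ok)
  10650/44507*1/16 + 16528/44507*1/8 + 4456/44507*3/8 + 5489/44507*3/8 + 7384/44507*1/8 = 7384/44507 = pi_T  (ok)

Answer: 10650/44507 16528/44507 4456/44507 5489/44507 7384/44507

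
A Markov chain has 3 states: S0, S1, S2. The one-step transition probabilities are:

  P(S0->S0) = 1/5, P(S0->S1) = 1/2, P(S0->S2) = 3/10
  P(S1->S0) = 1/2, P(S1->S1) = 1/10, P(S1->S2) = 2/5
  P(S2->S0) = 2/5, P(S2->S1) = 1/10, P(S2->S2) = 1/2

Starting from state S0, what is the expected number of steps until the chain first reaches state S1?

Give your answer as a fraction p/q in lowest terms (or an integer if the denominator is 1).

Let h_i = expected steps to first reach S1 from state i.
Boundary: h_S1 = 0.
First-step equations for the other states:
  h_S0 = 1 + 1/5*h_S0 + 1/2*h_S1 + 3/10*h_S2
  h_S2 = 1 + 2/5*h_S0 + 1/10*h_S1 + 1/2*h_S2

Substituting h_S1 = 0 and rearranging gives the linear system (I - Q) h = 1:
  [4/5, -3/10] . (h_S0, h_S2) = 1
  [-2/5, 1/2] . (h_S0, h_S2) = 1

Solving yields:
  h_S0 = 20/7
  h_S2 = 30/7

Starting state is S0, so the expected hitting time is h_S0 = 20/7.

Answer: 20/7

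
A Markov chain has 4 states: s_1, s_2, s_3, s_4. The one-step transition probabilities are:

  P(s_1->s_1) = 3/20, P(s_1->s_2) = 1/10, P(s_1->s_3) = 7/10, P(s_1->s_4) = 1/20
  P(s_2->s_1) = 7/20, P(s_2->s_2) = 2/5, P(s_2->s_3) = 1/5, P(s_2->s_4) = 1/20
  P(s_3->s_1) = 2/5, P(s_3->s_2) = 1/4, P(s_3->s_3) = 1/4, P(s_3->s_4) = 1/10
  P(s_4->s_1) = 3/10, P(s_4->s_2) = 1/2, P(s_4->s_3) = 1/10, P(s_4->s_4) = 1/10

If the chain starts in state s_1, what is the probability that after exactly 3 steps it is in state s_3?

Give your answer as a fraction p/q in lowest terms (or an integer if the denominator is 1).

Computing P^3 by repeated multiplication:
P^1 =
  s_1: [3/20, 1/10, 7/10, 1/20]
  s_2: [7/20, 2/5, 1/5, 1/20]
  s_3: [2/5, 1/4, 1/4, 1/10]
  s_4: [3/10, 1/2, 1/10, 1/10]
P^2 =
  s_1: [141/400, 51/200, 61/200, 7/80]
  s_2: [23/80, 27/100, 19/50, 1/16]
  s_3: [111/400, 101/400, 161/400, 27/400]
  s_4: [29/100, 61/200, 69/200, 3/50]
P^3 =
  s_1: [2323/8000, 1029/4000, 1531/4000, 557/8000]
  s_2: [2467/8000, 263/1000, 713/2000, 577/8000]
  s_3: [249/800, 421/1600, 2817/8000, 147/2000]
  s_4: [49/160, 1069/4000, 57/160, 281/4000]

(P^3)[s_1 -> s_3] = 1531/4000

Answer: 1531/4000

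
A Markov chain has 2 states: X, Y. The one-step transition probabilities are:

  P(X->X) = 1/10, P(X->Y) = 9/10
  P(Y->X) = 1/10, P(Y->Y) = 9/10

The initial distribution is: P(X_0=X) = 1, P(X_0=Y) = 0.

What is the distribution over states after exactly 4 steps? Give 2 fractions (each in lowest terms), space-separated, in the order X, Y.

Answer: 1/10 9/10

Derivation:
Propagating the distribution step by step (d_{t+1} = d_t * P):
d_0 = (X=1, Y=0)
  d_1[X] = 1*1/10 + 0*1/10 = 1/10
  d_1[Y] = 1*9/10 + 0*9/10 = 9/10
d_1 = (X=1/10, Y=9/10)
  d_2[X] = 1/10*1/10 + 9/10*1/10 = 1/10
  d_2[Y] = 1/10*9/10 + 9/10*9/10 = 9/10
d_2 = (X=1/10, Y=9/10)
  d_3[X] = 1/10*1/10 + 9/10*1/10 = 1/10
  d_3[Y] = 1/10*9/10 + 9/10*9/10 = 9/10
d_3 = (X=1/10, Y=9/10)
  d_4[X] = 1/10*1/10 + 9/10*1/10 = 1/10
  d_4[Y] = 1/10*9/10 + 9/10*9/10 = 9/10
d_4 = (X=1/10, Y=9/10)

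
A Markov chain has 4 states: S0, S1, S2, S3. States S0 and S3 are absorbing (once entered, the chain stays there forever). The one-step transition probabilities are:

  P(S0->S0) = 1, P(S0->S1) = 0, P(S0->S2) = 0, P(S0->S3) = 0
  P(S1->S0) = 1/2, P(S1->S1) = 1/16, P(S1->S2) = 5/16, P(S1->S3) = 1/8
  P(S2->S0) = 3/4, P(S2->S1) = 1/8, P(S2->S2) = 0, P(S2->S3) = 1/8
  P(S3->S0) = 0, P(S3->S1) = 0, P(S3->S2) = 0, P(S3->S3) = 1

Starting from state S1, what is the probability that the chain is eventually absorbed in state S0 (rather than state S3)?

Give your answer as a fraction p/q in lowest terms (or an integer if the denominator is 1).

Answer: 94/115

Derivation:
Let a_i = P(absorbed in S0 | start in state i).
Boundary conditions: a_S0 = 1, a_S3 = 0.
For each transient state i, a_i = sum_j P(i->j) * a_j:
  a_S1 = 1/2*a_S0 + 1/16*a_S1 + 5/16*a_S2 + 1/8*a_S3
  a_S2 = 3/4*a_S0 + 1/8*a_S1 + 0*a_S2 + 1/8*a_S3

Substituting a_S0 = 1 and a_S3 = 0, rearrange to (I - Q) a = r where r[i] = P(i -> S0):
  [15/16, -5/16] . (a_S1, a_S2) = 1/2
  [-1/8, 1] . (a_S1, a_S2) = 3/4

Solving yields:
  a_S1 = 94/115
  a_S2 = 98/115

Starting state is S1, so the absorption probability is a_S1 = 94/115.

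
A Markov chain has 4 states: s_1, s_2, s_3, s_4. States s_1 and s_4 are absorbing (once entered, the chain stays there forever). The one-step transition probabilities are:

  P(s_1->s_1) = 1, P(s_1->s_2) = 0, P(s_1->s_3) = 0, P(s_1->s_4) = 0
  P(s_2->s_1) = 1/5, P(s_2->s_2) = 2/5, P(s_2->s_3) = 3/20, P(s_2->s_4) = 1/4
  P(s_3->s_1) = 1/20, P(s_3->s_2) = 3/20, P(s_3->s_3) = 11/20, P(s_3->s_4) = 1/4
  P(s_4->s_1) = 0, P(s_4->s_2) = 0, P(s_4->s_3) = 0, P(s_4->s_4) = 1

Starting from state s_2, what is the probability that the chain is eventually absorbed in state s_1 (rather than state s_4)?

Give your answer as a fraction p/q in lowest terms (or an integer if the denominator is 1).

Answer: 13/33

Derivation:
Let a_i = P(absorbed in s_1 | start in state i).
Boundary conditions: a_s_1 = 1, a_s_4 = 0.
For each transient state i, a_i = sum_j P(i->j) * a_j:
  a_s_2 = 1/5*a_s_1 + 2/5*a_s_2 + 3/20*a_s_3 + 1/4*a_s_4
  a_s_3 = 1/20*a_s_1 + 3/20*a_s_2 + 11/20*a_s_3 + 1/4*a_s_4

Substituting a_s_1 = 1 and a_s_4 = 0, rearrange to (I - Q) a = r where r[i] = P(i -> s_1):
  [3/5, -3/20] . (a_s_2, a_s_3) = 1/5
  [-3/20, 9/20] . (a_s_2, a_s_3) = 1/20

Solving yields:
  a_s_2 = 13/33
  a_s_3 = 8/33

Starting state is s_2, so the absorption probability is a_s_2 = 13/33.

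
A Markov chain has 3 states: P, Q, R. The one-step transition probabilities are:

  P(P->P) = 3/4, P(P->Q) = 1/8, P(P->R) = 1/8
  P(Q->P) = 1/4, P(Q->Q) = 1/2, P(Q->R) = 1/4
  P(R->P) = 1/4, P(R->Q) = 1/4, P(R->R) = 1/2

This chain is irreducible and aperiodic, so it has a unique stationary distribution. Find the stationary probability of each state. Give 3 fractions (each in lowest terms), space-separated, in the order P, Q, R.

The stationary distribution satisfies pi = pi * P, i.e.:
  pi_P = 3/4*pi_P + 1/4*pi_Q + 1/4*pi_R
  pi_Q = 1/8*pi_P + 1/2*pi_Q + 1/4*pi_R
  pi_R = 1/8*pi_P + 1/4*pi_Q + 1/2*pi_R
with normalization: pi_P + pi_Q + pi_R = 1.

Using the first 2 balance equations plus normalization, the linear system A*pi = b is:
  [-1/4, 1/4, 1/4] . pi = 0
  [1/8, -1/2, 1/4] . pi = 0
  [1, 1, 1] . pi = 1

Solving yields:
  pi_P = 1/2
  pi_Q = 1/4
  pi_R = 1/4

Verification (pi * P):
  1/2*3/4 + 1/4*1/4 + 1/4*1/4 = 1/2 = pi_P  (ok)
  1/2*1/8 + 1/4*1/2 + 1/4*1/4 = 1/4 = pi_Q  (ok)
  1/2*1/8 + 1/4*1/4 + 1/4*1/2 = 1/4 = pi_R  (ok)

Answer: 1/2 1/4 1/4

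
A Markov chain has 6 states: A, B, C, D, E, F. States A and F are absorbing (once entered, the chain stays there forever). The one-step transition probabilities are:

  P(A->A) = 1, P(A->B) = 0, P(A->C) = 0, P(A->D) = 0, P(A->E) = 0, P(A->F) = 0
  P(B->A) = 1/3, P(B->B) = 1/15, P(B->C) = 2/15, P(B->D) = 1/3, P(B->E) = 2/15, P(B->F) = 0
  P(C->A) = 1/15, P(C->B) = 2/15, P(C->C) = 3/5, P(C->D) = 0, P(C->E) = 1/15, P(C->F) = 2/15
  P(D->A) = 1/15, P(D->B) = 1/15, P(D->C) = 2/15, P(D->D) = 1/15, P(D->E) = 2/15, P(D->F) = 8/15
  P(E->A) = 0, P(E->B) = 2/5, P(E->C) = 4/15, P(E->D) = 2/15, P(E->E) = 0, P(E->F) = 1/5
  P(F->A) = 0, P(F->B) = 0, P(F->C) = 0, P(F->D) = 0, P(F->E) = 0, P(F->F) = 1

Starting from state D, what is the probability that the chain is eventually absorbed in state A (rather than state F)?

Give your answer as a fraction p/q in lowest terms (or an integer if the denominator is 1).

Answer: 474/2161

Derivation:
Let a_i = P(absorbed in A | start in state i).
Boundary conditions: a_A = 1, a_F = 0.
For each transient state i, a_i = sum_j P(i->j) * a_j:
  a_B = 1/3*a_A + 1/15*a_B + 2/15*a_C + 1/3*a_D + 2/15*a_E + 0*a_F
  a_C = 1/15*a_A + 2/15*a_B + 3/5*a_C + 0*a_D + 1/15*a_E + 2/15*a_F
  a_D = 1/15*a_A + 1/15*a_B + 2/15*a_C + 1/15*a_D + 2/15*a_E + 8/15*a_F
  a_E = 0*a_A + 2/5*a_B + 4/15*a_C + 2/15*a_D + 0*a_E + 1/5*a_F

Substituting a_A = 1 and a_F = 0, rearrange to (I - Q) a = r where r[i] = P(i -> A):
  [14/15, -2/15, -1/3, -2/15] . (a_B, a_C, a_D, a_E) = 1/3
  [-2/15, 2/5, 0, -1/15] . (a_B, a_C, a_D, a_E) = 1/15
  [-1/15, -2/15, 14/15, -2/15] . (a_B, a_C, a_D, a_E) = 1/15
  [-2/5, -4/15, -2/15, 1] . (a_B, a_C, a_D, a_E) = 0

Solving yields:
  a_B = 3530/6483
  a_C = 1761/4322
  a_D = 474/2161
  a_E = 2306/6483

Starting state is D, so the absorption probability is a_D = 474/2161.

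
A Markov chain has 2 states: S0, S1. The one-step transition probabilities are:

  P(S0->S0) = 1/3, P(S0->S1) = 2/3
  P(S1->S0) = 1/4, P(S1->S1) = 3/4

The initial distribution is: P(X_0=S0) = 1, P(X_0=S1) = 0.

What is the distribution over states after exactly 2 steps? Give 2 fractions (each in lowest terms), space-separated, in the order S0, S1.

Answer: 5/18 13/18

Derivation:
Propagating the distribution step by step (d_{t+1} = d_t * P):
d_0 = (S0=1, S1=0)
  d_1[S0] = 1*1/3 + 0*1/4 = 1/3
  d_1[S1] = 1*2/3 + 0*3/4 = 2/3
d_1 = (S0=1/3, S1=2/3)
  d_2[S0] = 1/3*1/3 + 2/3*1/4 = 5/18
  d_2[S1] = 1/3*2/3 + 2/3*3/4 = 13/18
d_2 = (S0=5/18, S1=13/18)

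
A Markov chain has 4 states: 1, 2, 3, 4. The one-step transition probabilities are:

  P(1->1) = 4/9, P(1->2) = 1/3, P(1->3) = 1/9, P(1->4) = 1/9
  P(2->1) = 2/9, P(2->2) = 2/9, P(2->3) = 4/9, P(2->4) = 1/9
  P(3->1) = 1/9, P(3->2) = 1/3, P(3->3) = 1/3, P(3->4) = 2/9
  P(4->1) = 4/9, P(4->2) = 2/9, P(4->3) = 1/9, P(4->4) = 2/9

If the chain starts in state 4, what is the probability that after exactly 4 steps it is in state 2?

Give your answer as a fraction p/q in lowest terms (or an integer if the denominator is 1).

Computing P^4 by repeated multiplication:
P^1 =
  1: [4/9, 1/3, 1/9, 1/9]
  2: [2/9, 2/9, 4/9, 1/9]
  3: [1/9, 1/3, 1/3, 2/9]
  4: [4/9, 2/9, 1/9, 2/9]
P^2 =
  1: [1/3, 23/81, 20/81, 11/81]
  2: [20/81, 8/27, 23/81, 14/81]
  3: [7/27, 22/81, 8/27, 14/81]
  4: [29/81, 23/81, 17/81, 4/27]
P^3 =
  1: [218/729, 209/729, 190/729, 112/729]
  2: [23/81, 205/729, 199/729, 118/729]
  3: [208/729, 23/81, 65/243, 119/729]
  4: [227/729, 208/729, 184/729, 110/729]
P^4 =
  1: [1928/6561, 622/2187, 1736/6561, 1031/6561]
  2: [1909/6561, 1864/6561, 1742/6561, 1046/6561]
  3: [71/243, 1861/6561, 580/2187, 1043/6561]
  4: [1948/6561, 623/2187, 1721/6561, 341/2187]

(P^4)[4 -> 2] = 623/2187

Answer: 623/2187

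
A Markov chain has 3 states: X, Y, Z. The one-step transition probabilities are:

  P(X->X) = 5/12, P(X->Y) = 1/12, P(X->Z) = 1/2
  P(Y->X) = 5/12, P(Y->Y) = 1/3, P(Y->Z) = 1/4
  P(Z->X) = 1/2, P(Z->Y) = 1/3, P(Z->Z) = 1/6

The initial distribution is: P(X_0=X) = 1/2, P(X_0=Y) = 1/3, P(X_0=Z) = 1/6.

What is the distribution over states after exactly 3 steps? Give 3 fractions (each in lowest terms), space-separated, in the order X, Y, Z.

Answer: 4603/10368 383/1728 3467/10368

Derivation:
Propagating the distribution step by step (d_{t+1} = d_t * P):
d_0 = (X=1/2, Y=1/3, Z=1/6)
  d_1[X] = 1/2*5/12 + 1/3*5/12 + 1/6*1/2 = 31/72
  d_1[Y] = 1/2*1/12 + 1/3*1/3 + 1/6*1/3 = 5/24
  d_1[Z] = 1/2*1/2 + 1/3*1/4 + 1/6*1/6 = 13/36
d_1 = (X=31/72, Y=5/24, Z=13/36)
  d_2[X] = 31/72*5/12 + 5/24*5/12 + 13/36*1/2 = 193/432
  d_2[Y] = 31/72*1/12 + 5/24*1/3 + 13/36*1/3 = 65/288
  d_2[Z] = 31/72*1/2 + 5/24*1/4 + 13/36*1/6 = 283/864
d_2 = (X=193/432, Y=65/288, Z=283/864)
  d_3[X] = 193/432*5/12 + 65/288*5/12 + 283/864*1/2 = 4603/10368
  d_3[Y] = 193/432*1/12 + 65/288*1/3 + 283/864*1/3 = 383/1728
  d_3[Z] = 193/432*1/2 + 65/288*1/4 + 283/864*1/6 = 3467/10368
d_3 = (X=4603/10368, Y=383/1728, Z=3467/10368)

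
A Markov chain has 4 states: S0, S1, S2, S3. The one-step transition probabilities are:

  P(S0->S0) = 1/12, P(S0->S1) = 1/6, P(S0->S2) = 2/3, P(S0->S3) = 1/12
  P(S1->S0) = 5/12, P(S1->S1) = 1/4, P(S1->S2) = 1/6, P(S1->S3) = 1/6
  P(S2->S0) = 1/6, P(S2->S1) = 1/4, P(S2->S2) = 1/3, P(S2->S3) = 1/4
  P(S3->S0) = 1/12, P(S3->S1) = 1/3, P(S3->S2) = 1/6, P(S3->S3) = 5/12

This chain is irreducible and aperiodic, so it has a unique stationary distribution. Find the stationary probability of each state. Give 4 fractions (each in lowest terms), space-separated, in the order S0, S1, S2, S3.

The stationary distribution satisfies pi = pi * P, i.e.:
  pi_S0 = 1/12*pi_S0 + 5/12*pi_S1 + 1/6*pi_S2 + 1/12*pi_S3
  pi_S1 = 1/6*pi_S0 + 1/4*pi_S1 + 1/4*pi_S2 + 1/3*pi_S3
  pi_S2 = 2/3*pi_S0 + 1/6*pi_S1 + 1/3*pi_S2 + 1/6*pi_S3
  pi_S3 = 1/12*pi_S0 + 1/6*pi_S1 + 1/4*pi_S2 + 5/12*pi_S3
with normalization: pi_S0 + pi_S1 + pi_S2 + pi_S3 = 1.

Using the first 3 balance equations plus normalization, the linear system A*pi = b is:
  [-11/12, 5/12, 1/6, 1/12] . pi = 0
  [1/6, -3/4, 1/4, 1/3] . pi = 0
  [2/3, 1/6, -2/3, 1/6] . pi = 0
  [1, 1, 1, 1] . pi = 1

Solving yields:
  pi_S0 = 154/793
  pi_S1 = 201/793
  pi_S2 = 251/793
  pi_S3 = 187/793

Verification (pi * P):
  154/793*1/12 + 201/793*5/12 + 251/793*1/6 + 187/793*1/12 = 154/793 = pi_S0  (ok)
  154/793*1/6 + 201/793*1/4 + 251/793*1/4 + 187/793*1/3 = 201/793 = pi_S1  (ok)
  154/793*2/3 + 201/793*1/6 + 251/793*1/3 + 187/793*1/6 = 251/793 = pi_S2  (ok)
  154/793*1/12 + 201/793*1/6 + 251/793*1/4 + 187/793*5/12 = 187/793 = pi_S3  (ok)

Answer: 154/793 201/793 251/793 187/793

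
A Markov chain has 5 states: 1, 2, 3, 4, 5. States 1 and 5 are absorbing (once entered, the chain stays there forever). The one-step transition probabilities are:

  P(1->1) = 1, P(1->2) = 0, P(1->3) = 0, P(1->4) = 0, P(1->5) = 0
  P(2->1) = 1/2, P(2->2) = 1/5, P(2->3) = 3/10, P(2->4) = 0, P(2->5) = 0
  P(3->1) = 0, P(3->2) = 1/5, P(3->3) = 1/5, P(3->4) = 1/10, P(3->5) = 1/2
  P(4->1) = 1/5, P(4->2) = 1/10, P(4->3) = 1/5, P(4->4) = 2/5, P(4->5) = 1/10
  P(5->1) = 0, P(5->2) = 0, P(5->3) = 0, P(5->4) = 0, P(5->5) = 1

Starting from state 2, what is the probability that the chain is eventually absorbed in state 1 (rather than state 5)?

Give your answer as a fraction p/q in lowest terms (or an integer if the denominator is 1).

Answer: 236/329

Derivation:
Let a_i = P(absorbed in 1 | start in state i).
Boundary conditions: a_1 = 1, a_5 = 0.
For each transient state i, a_i = sum_j P(i->j) * a_j:
  a_2 = 1/2*a_1 + 1/5*a_2 + 3/10*a_3 + 0*a_4 + 0*a_5
  a_3 = 0*a_1 + 1/5*a_2 + 1/5*a_3 + 1/10*a_4 + 1/2*a_5
  a_4 = 1/5*a_1 + 1/10*a_2 + 1/5*a_3 + 2/5*a_4 + 1/10*a_5

Substituting a_1 = 1 and a_5 = 0, rearrange to (I - Q) a = r where r[i] = P(i -> 1):
  [4/5, -3/10, 0] . (a_2, a_3, a_4) = 1/2
  [-1/5, 4/5, -1/10] . (a_2, a_3, a_4) = 0
  [-1/10, -1/5, 3/5] . (a_2, a_3, a_4) = 1/5

Solving yields:
  a_2 = 236/329
  a_3 = 81/329
  a_4 = 176/329

Starting state is 2, so the absorption probability is a_2 = 236/329.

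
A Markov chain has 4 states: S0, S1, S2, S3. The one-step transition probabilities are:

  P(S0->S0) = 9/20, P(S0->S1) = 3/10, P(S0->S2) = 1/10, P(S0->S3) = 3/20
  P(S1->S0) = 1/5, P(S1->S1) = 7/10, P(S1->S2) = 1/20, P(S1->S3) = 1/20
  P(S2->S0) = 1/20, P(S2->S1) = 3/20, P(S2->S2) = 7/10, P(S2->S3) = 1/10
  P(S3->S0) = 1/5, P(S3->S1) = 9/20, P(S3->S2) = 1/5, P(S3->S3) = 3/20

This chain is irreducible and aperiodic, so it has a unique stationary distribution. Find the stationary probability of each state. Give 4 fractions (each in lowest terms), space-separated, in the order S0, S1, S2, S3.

Answer: 143/639 100/213 137/639 59/639

Derivation:
The stationary distribution satisfies pi = pi * P, i.e.:
  pi_S0 = 9/20*pi_S0 + 1/5*pi_S1 + 1/20*pi_S2 + 1/5*pi_S3
  pi_S1 = 3/10*pi_S0 + 7/10*pi_S1 + 3/20*pi_S2 + 9/20*pi_S3
  pi_S2 = 1/10*pi_S0 + 1/20*pi_S1 + 7/10*pi_S2 + 1/5*pi_S3
  pi_S3 = 3/20*pi_S0 + 1/20*pi_S1 + 1/10*pi_S2 + 3/20*pi_S3
with normalization: pi_S0 + pi_S1 + pi_S2 + pi_S3 = 1.

Using the first 3 balance equations plus normalization, the linear system A*pi = b is:
  [-11/20, 1/5, 1/20, 1/5] . pi = 0
  [3/10, -3/10, 3/20, 9/20] . pi = 0
  [1/10, 1/20, -3/10, 1/5] . pi = 0
  [1, 1, 1, 1] . pi = 1

Solving yields:
  pi_S0 = 143/639
  pi_S1 = 100/213
  pi_S2 = 137/639
  pi_S3 = 59/639

Verification (pi * P):
  143/639*9/20 + 100/213*1/5 + 137/639*1/20 + 59/639*1/5 = 143/639 = pi_S0  (ok)
  143/639*3/10 + 100/213*7/10 + 137/639*3/20 + 59/639*9/20 = 100/213 = pi_S1  (ok)
  143/639*1/10 + 100/213*1/20 + 137/639*7/10 + 59/639*1/5 = 137/639 = pi_S2  (ok)
  143/639*3/20 + 100/213*1/20 + 137/639*1/10 + 59/639*3/20 = 59/639 = pi_S3  (ok)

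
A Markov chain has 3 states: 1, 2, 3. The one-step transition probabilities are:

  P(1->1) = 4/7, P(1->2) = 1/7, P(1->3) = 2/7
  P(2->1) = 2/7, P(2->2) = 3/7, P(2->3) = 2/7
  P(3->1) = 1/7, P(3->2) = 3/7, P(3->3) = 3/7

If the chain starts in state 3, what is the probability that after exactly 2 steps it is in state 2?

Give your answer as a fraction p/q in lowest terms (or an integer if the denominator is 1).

Computing P^2 by repeated multiplication:
P^1 =
  1: [4/7, 1/7, 2/7]
  2: [2/7, 3/7, 2/7]
  3: [1/7, 3/7, 3/7]
P^2 =
  1: [20/49, 13/49, 16/49]
  2: [16/49, 17/49, 16/49]
  3: [13/49, 19/49, 17/49]

(P^2)[3 -> 2] = 19/49

Answer: 19/49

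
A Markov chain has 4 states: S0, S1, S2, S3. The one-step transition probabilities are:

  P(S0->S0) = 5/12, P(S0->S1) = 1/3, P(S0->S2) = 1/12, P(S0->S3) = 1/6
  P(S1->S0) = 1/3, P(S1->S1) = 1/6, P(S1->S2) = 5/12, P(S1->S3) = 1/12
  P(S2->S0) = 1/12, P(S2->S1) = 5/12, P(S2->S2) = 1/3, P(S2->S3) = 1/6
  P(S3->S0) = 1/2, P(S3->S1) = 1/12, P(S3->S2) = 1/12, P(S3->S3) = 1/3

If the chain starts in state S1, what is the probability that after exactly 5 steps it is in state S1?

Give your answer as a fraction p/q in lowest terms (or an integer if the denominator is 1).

Answer: 32915/124416

Derivation:
Computing P^5 by repeated multiplication:
P^1 =
  S0: [5/12, 1/3, 1/12, 1/6]
  S1: [1/3, 1/6, 5/12, 1/12]
  S2: [1/12, 5/12, 1/3, 1/6]
  S3: [1/2, 1/12, 1/12, 1/3]
P^2 =
  S0: [3/8, 35/144, 31/144, 1/6]
  S1: [13/48, 23/72, 35/144, 1/6]
  S2: [41/144, 1/4, 11/36, 23/144]
  S3: [59/144, 35/144, 19/144, 31/144]
P^3 =
  S0: [65/192, 155/576, 377/1728, 301/1728]
  S1: [31/96, 149/576, 433/1728, 145/864]
  S2: [59/192, 479/1728, 35/144, 149/864]
  S3: [10/27, 1/4, 341/1728, 35/192]
P^4 =
  S0: [871/2592, 341/1296, 1573/6912, 3593/20736]
  S1: [6751/20736, 5581/20736, 535/2304, 3589/20736]
  S2: [6779/20736, 685/2592, 613/2592, 397/2304]
  S3: [7159/20736, 1361/5184, 1493/6912, 203/1152]
P^5 =
  S0: [27647/82944, 16493/62208, 56717/248832, 21601/124416]
  S1: [6869/20736, 32915/124416, 57505/248832, 43069/248832]
  S2: [82157/248832, 66169/248832, 7171/31104, 21569/124416]
  S3: [41987/124416, 65573/248832, 55949/248832, 5417/31104]

(P^5)[S1 -> S1] = 32915/124416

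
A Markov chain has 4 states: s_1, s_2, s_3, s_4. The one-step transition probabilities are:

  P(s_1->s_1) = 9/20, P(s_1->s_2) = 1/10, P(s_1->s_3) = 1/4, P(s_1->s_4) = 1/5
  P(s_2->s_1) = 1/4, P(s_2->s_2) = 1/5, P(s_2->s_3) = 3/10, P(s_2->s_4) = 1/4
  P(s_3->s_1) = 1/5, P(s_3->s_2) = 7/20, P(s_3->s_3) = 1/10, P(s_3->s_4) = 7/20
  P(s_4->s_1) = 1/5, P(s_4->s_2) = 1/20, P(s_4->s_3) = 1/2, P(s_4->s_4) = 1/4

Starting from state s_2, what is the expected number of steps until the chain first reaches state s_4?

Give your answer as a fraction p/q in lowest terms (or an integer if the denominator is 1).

Answer: 7660/1983

Derivation:
Let h_i = expected steps to first reach s_4 from state i.
Boundary: h_s_4 = 0.
First-step equations for the other states:
  h_s_1 = 1 + 9/20*h_s_1 + 1/10*h_s_2 + 1/4*h_s_3 + 1/5*h_s_4
  h_s_2 = 1 + 1/4*h_s_1 + 1/5*h_s_2 + 3/10*h_s_3 + 1/4*h_s_4
  h_s_3 = 1 + 1/5*h_s_1 + 7/20*h_s_2 + 1/10*h_s_3 + 7/20*h_s_4

Substituting h_s_4 = 0 and rearranging gives the linear system (I - Q) h = 1:
  [11/20, -1/10, -1/4] . (h_s_1, h_s_2, h_s_3) = 1
  [-1/4, 4/5, -3/10] . (h_s_1, h_s_2, h_s_3) = 1
  [-1/5, -7/20, 9/10] . (h_s_1, h_s_2, h_s_3) = 1

Solving yields:
  h_s_1 = 8180/1983
  h_s_2 = 7660/1983
  h_s_3 = 7000/1983

Starting state is s_2, so the expected hitting time is h_s_2 = 7660/1983.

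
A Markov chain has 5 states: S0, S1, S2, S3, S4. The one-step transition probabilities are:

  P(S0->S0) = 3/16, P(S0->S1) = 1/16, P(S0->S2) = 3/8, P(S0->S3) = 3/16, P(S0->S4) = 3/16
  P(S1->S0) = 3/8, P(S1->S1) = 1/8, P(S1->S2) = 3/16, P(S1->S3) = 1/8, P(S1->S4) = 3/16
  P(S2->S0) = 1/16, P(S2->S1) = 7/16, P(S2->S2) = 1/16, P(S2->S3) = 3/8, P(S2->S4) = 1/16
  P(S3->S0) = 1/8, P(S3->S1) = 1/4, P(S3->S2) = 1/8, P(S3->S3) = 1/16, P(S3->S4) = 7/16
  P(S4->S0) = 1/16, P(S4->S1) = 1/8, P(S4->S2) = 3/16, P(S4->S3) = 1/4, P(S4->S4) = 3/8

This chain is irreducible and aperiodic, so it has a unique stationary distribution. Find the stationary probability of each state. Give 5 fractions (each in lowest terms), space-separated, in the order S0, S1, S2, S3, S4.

Answer: 12257/78500 15469/78500 14251/78500 15753/78500 2077/7850

Derivation:
The stationary distribution satisfies pi = pi * P, i.e.:
  pi_S0 = 3/16*pi_S0 + 3/8*pi_S1 + 1/16*pi_S2 + 1/8*pi_S3 + 1/16*pi_S4
  pi_S1 = 1/16*pi_S0 + 1/8*pi_S1 + 7/16*pi_S2 + 1/4*pi_S3 + 1/8*pi_S4
  pi_S2 = 3/8*pi_S0 + 3/16*pi_S1 + 1/16*pi_S2 + 1/8*pi_S3 + 3/16*pi_S4
  pi_S3 = 3/16*pi_S0 + 1/8*pi_S1 + 3/8*pi_S2 + 1/16*pi_S3 + 1/4*pi_S4
  pi_S4 = 3/16*pi_S0 + 3/16*pi_S1 + 1/16*pi_S2 + 7/16*pi_S3 + 3/8*pi_S4
with normalization: pi_S0 + pi_S1 + pi_S2 + pi_S3 + pi_S4 = 1.

Using the first 4 balance equations plus normalization, the linear system A*pi = b is:
  [-13/16, 3/8, 1/16, 1/8, 1/16] . pi = 0
  [1/16, -7/8, 7/16, 1/4, 1/8] . pi = 0
  [3/8, 3/16, -15/16, 1/8, 3/16] . pi = 0
  [3/16, 1/8, 3/8, -15/16, 1/4] . pi = 0
  [1, 1, 1, 1, 1] . pi = 1

Solving yields:
  pi_S0 = 12257/78500
  pi_S1 = 15469/78500
  pi_S2 = 14251/78500
  pi_S3 = 15753/78500
  pi_S4 = 2077/7850

Verification (pi * P):
  12257/78500*3/16 + 15469/78500*3/8 + 14251/78500*1/16 + 15753/78500*1/8 + 2077/7850*1/16 = 12257/78500 = pi_S0  (ok)
  12257/78500*1/16 + 15469/78500*1/8 + 14251/78500*7/16 + 15753/78500*1/4 + 2077/7850*1/8 = 15469/78500 = pi_S1  (ok)
  12257/78500*3/8 + 15469/78500*3/16 + 14251/78500*1/16 + 15753/78500*1/8 + 2077/7850*3/16 = 14251/78500 = pi_S2  (ok)
  12257/78500*3/16 + 15469/78500*1/8 + 14251/78500*3/8 + 15753/78500*1/16 + 2077/7850*1/4 = 15753/78500 = pi_S3  (ok)
  12257/78500*3/16 + 15469/78500*3/16 + 14251/78500*1/16 + 15753/78500*7/16 + 2077/7850*3/8 = 2077/7850 = pi_S4  (ok)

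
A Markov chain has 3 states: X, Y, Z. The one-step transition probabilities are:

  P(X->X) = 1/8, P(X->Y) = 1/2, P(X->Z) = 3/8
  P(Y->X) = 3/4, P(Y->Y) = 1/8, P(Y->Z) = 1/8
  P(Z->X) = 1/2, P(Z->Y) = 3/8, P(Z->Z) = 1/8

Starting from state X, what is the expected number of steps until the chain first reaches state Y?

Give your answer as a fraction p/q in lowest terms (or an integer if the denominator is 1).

Answer: 80/37

Derivation:
Let h_i = expected steps to first reach Y from state i.
Boundary: h_Y = 0.
First-step equations for the other states:
  h_X = 1 + 1/8*h_X + 1/2*h_Y + 3/8*h_Z
  h_Z = 1 + 1/2*h_X + 3/8*h_Y + 1/8*h_Z

Substituting h_Y = 0 and rearranging gives the linear system (I - Q) h = 1:
  [7/8, -3/8] . (h_X, h_Z) = 1
  [-1/2, 7/8] . (h_X, h_Z) = 1

Solving yields:
  h_X = 80/37
  h_Z = 88/37

Starting state is X, so the expected hitting time is h_X = 80/37.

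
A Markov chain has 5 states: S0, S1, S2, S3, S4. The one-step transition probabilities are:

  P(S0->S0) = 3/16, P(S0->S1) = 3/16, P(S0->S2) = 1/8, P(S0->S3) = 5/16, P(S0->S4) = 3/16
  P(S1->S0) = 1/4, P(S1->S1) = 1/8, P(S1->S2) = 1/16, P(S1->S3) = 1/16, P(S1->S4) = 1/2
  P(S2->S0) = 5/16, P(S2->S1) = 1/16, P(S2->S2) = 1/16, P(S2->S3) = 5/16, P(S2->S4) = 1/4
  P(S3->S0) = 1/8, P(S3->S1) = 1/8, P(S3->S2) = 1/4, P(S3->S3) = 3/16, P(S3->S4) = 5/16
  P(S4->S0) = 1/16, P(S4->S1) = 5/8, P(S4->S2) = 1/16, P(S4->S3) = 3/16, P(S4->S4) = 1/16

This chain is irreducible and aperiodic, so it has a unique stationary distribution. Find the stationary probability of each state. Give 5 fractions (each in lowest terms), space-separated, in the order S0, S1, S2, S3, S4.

The stationary distribution satisfies pi = pi * P, i.e.:
  pi_S0 = 3/16*pi_S0 + 1/4*pi_S1 + 5/16*pi_S2 + 1/8*pi_S3 + 1/16*pi_S4
  pi_S1 = 3/16*pi_S0 + 1/8*pi_S1 + 1/16*pi_S2 + 1/8*pi_S3 + 5/8*pi_S4
  pi_S2 = 1/8*pi_S0 + 1/16*pi_S1 + 1/16*pi_S2 + 1/4*pi_S3 + 1/16*pi_S4
  pi_S3 = 5/16*pi_S0 + 1/16*pi_S1 + 5/16*pi_S2 + 3/16*pi_S3 + 3/16*pi_S4
  pi_S4 = 3/16*pi_S0 + 1/2*pi_S1 + 1/4*pi_S2 + 5/16*pi_S3 + 1/16*pi_S4
with normalization: pi_S0 + pi_S1 + pi_S2 + pi_S3 + pi_S4 = 1.

Using the first 4 balance equations plus normalization, the linear system A*pi = b is:
  [-13/16, 1/4, 5/16, 1/8, 1/16] . pi = 0
  [3/16, -7/8, 1/16, 1/8, 5/8] . pi = 0
  [1/8, 1/16, -15/16, 1/4, 1/16] . pi = 0
  [5/16, 1/16, 5/16, -13/16, 3/16] . pi = 0
  [1, 1, 1, 1, 1] . pi = 1

Solving yields:
  pi_S0 = 14309/83046
  pi_S1 = 7261/27682
  pi_S2 = 9041/83046
  pi_S3 = 15767/83046
  pi_S4 = 3691/13841

Verification (pi * P):
  14309/83046*3/16 + 7261/27682*1/4 + 9041/83046*5/16 + 15767/83046*1/8 + 3691/13841*1/16 = 14309/83046 = pi_S0  (ok)
  14309/83046*3/16 + 7261/27682*1/8 + 9041/83046*1/16 + 15767/83046*1/8 + 3691/13841*5/8 = 7261/27682 = pi_S1  (ok)
  14309/83046*1/8 + 7261/27682*1/16 + 9041/83046*1/16 + 15767/83046*1/4 + 3691/13841*1/16 = 9041/83046 = pi_S2  (ok)
  14309/83046*5/16 + 7261/27682*1/16 + 9041/83046*5/16 + 15767/83046*3/16 + 3691/13841*3/16 = 15767/83046 = pi_S3  (ok)
  14309/83046*3/16 + 7261/27682*1/2 + 9041/83046*1/4 + 15767/83046*5/16 + 3691/13841*1/16 = 3691/13841 = pi_S4  (ok)

Answer: 14309/83046 7261/27682 9041/83046 15767/83046 3691/13841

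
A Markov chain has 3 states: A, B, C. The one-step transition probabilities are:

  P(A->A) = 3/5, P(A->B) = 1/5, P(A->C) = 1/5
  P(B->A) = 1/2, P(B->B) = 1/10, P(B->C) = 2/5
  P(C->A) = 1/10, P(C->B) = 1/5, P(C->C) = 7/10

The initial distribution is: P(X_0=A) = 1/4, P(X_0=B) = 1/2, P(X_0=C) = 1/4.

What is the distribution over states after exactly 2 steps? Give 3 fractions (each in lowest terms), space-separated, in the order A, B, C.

Propagating the distribution step by step (d_{t+1} = d_t * P):
d_0 = (A=1/4, B=1/2, C=1/4)
  d_1[A] = 1/4*3/5 + 1/2*1/2 + 1/4*1/10 = 17/40
  d_1[B] = 1/4*1/5 + 1/2*1/10 + 1/4*1/5 = 3/20
  d_1[C] = 1/4*1/5 + 1/2*2/5 + 1/4*7/10 = 17/40
d_1 = (A=17/40, B=3/20, C=17/40)
  d_2[A] = 17/40*3/5 + 3/20*1/2 + 17/40*1/10 = 149/400
  d_2[B] = 17/40*1/5 + 3/20*1/10 + 17/40*1/5 = 37/200
  d_2[C] = 17/40*1/5 + 3/20*2/5 + 17/40*7/10 = 177/400
d_2 = (A=149/400, B=37/200, C=177/400)

Answer: 149/400 37/200 177/400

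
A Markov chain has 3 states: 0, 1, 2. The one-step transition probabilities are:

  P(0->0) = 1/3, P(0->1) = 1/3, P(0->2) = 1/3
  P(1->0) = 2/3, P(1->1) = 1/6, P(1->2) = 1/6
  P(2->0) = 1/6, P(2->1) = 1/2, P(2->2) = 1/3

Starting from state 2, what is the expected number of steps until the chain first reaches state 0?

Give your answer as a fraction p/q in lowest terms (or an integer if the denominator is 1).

Let h_i = expected steps to first reach 0 from state i.
Boundary: h_0 = 0.
First-step equations for the other states:
  h_1 = 1 + 2/3*h_0 + 1/6*h_1 + 1/6*h_2
  h_2 = 1 + 1/6*h_0 + 1/2*h_1 + 1/3*h_2

Substituting h_0 = 0 and rearranging gives the linear system (I - Q) h = 1:
  [5/6, -1/6] . (h_1, h_2) = 1
  [-1/2, 2/3] . (h_1, h_2) = 1

Solving yields:
  h_1 = 30/17
  h_2 = 48/17

Starting state is 2, so the expected hitting time is h_2 = 48/17.

Answer: 48/17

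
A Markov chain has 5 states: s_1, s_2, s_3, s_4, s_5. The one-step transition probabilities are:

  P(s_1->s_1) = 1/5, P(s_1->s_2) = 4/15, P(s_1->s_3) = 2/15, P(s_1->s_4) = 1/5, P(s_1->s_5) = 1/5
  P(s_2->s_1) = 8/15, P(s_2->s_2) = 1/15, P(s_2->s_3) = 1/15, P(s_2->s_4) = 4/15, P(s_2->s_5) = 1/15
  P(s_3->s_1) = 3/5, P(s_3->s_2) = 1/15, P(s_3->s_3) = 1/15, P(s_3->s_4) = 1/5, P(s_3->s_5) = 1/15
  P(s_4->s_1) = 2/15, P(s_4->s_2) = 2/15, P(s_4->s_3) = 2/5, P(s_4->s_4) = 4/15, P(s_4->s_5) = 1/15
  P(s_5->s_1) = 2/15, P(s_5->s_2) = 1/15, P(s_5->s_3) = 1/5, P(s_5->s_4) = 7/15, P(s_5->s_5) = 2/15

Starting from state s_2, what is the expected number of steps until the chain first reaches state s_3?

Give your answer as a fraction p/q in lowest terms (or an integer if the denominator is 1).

Let h_i = expected steps to first reach s_3 from state i.
Boundary: h_s_3 = 0.
First-step equations for the other states:
  h_s_1 = 1 + 1/5*h_s_1 + 4/15*h_s_2 + 2/15*h_s_3 + 1/5*h_s_4 + 1/5*h_s_5
  h_s_2 = 1 + 8/15*h_s_1 + 1/15*h_s_2 + 1/15*h_s_3 + 4/15*h_s_4 + 1/15*h_s_5
  h_s_4 = 1 + 2/15*h_s_1 + 2/15*h_s_2 + 2/5*h_s_3 + 4/15*h_s_4 + 1/15*h_s_5
  h_s_5 = 1 + 2/15*h_s_1 + 1/15*h_s_2 + 1/5*h_s_3 + 7/15*h_s_4 + 2/15*h_s_5

Substituting h_s_3 = 0 and rearranging gives the linear system (I - Q) h = 1:
  [4/5, -4/15, -1/5, -1/5] . (h_s_1, h_s_2, h_s_4, h_s_5) = 1
  [-8/15, 14/15, -4/15, -1/15] . (h_s_1, h_s_2, h_s_4, h_s_5) = 1
  [-2/15, -2/15, 11/15, -1/15] . (h_s_1, h_s_2, h_s_4, h_s_5) = 1
  [-2/15, -1/15, -7/15, 13/15] . (h_s_1, h_s_2, h_s_4, h_s_5) = 1

Solving yields:
  h_s_1 = 293/59
  h_s_2 = 2166/413
  h_s_4 = 1490/413
  h_s_5 = 1761/413

Starting state is s_2, so the expected hitting time is h_s_2 = 2166/413.

Answer: 2166/413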